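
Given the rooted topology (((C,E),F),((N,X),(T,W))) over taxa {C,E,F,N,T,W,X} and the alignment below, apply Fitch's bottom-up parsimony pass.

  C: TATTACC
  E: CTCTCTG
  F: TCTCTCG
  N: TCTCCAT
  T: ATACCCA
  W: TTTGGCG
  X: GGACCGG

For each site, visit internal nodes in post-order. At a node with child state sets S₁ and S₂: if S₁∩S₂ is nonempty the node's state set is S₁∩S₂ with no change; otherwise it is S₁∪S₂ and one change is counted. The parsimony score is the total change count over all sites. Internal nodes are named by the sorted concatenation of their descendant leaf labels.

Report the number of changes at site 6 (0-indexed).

3

CE@0: {T} ∪ {C} = {C,T} (union, +1)
CEF@0: {C,T} ∩ {T} = {T} (intersection, +0)
NX@0: {T} ∪ {G} = {G,T} (union, +1)
TW@0: {A} ∪ {T} = {A,T} (union, +1)
NTWX@0: {G,T} ∩ {A,T} = {T} (intersection, +0)
CEFNTWX@0: {T} ∩ {T} = {T} (intersection, +0)
CE@1: {A} ∪ {T} = {A,T} (union, +1)
CEF@1: {A,T} ∪ {C} = {A,C,T} (union, +1)
NX@1: {C} ∪ {G} = {C,G} (union, +1)
TW@1: {T} ∩ {T} = {T} (intersection, +0)
NTWX@1: {C,G} ∪ {T} = {C,G,T} (union, +1)
CEFNTWX@1: {A,C,T} ∩ {C,G,T} = {C,T} (intersection, +0)
CE@2: {T} ∪ {C} = {C,T} (union, +1)
CEF@2: {C,T} ∩ {T} = {T} (intersection, +0)
NX@2: {T} ∪ {A} = {A,T} (union, +1)
TW@2: {A} ∪ {T} = {A,T} (union, +1)
NTWX@2: {A,T} ∩ {A,T} = {A,T} (intersection, +0)
CEFNTWX@2: {T} ∩ {A,T} = {T} (intersection, +0)
CE@3: {T} ∩ {T} = {T} (intersection, +0)
CEF@3: {T} ∪ {C} = {C,T} (union, +1)
NX@3: {C} ∩ {C} = {C} (intersection, +0)
TW@3: {C} ∪ {G} = {C,G} (union, +1)
NTWX@3: {C} ∩ {C,G} = {C} (intersection, +0)
CEFNTWX@3: {C,T} ∩ {C} = {C} (intersection, +0)
CE@4: {A} ∪ {C} = {A,C} (union, +1)
CEF@4: {A,C} ∪ {T} = {A,C,T} (union, +1)
NX@4: {C} ∩ {C} = {C} (intersection, +0)
TW@4: {C} ∪ {G} = {C,G} (union, +1)
NTWX@4: {C} ∩ {C,G} = {C} (intersection, +0)
CEFNTWX@4: {A,C,T} ∩ {C} = {C} (intersection, +0)
CE@5: {C} ∪ {T} = {C,T} (union, +1)
CEF@5: {C,T} ∩ {C} = {C} (intersection, +0)
NX@5: {A} ∪ {G} = {A,G} (union, +1)
TW@5: {C} ∩ {C} = {C} (intersection, +0)
NTWX@5: {A,G} ∪ {C} = {A,C,G} (union, +1)
CEFNTWX@5: {C} ∩ {A,C,G} = {C} (intersection, +0)
CE@6: {C} ∪ {G} = {C,G} (union, +1)
CEF@6: {C,G} ∩ {G} = {G} (intersection, +0)
NX@6: {T} ∪ {G} = {G,T} (union, +1)
TW@6: {A} ∪ {G} = {A,G} (union, +1)
NTWX@6: {G,T} ∩ {A,G} = {G} (intersection, +0)
CEFNTWX@6: {G} ∩ {G} = {G} (intersection, +0)
per-site changes: [3, 4, 3, 2, 3, 3, 3]; total = 21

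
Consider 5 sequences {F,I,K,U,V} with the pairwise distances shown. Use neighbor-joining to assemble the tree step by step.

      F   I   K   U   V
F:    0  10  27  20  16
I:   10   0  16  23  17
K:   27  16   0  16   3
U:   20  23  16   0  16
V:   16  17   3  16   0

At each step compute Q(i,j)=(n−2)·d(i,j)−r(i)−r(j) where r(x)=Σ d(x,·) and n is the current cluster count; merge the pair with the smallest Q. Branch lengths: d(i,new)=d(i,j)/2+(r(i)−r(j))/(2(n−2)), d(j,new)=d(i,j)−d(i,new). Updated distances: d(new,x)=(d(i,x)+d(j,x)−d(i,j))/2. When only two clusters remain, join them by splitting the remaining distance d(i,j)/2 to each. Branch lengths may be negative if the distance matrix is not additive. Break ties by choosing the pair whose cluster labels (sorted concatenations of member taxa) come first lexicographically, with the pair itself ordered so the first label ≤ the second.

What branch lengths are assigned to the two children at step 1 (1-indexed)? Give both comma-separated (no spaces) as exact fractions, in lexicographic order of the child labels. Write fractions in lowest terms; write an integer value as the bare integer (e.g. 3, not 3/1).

37/6,23/6

step 1: merge (F,I) at d=10, Q=-109; branch lengths F→37/6, I→23/6; new cluster FI
  updated: d(FI,K)=33/2, d(FI,U)=33/2, d(FI,V)=23/2
step 2: merge (FI,U) at d=33/2, Q=-60; branch lengths FI→29/4, U→37/4; new cluster FIU
  updated: d(FIU,K)=8, d(FIU,V)=11/2
step 3: merge (FIU,K) at d=8, Q=-33/2; branch lengths FIU→21/4, K→11/4; new cluster FIKU
  updated: d(FIKU,V)=1/4
step 4: merge (FIKU,V) at d=1/4; branch lengths FIKU→1/8, V→1/8; new cluster FIKUV
final tree: ((((F:37/6,I:23/6):29/4,U:37/4):21/4,K:11/4):1/8,V:1/8)
total length: 139/4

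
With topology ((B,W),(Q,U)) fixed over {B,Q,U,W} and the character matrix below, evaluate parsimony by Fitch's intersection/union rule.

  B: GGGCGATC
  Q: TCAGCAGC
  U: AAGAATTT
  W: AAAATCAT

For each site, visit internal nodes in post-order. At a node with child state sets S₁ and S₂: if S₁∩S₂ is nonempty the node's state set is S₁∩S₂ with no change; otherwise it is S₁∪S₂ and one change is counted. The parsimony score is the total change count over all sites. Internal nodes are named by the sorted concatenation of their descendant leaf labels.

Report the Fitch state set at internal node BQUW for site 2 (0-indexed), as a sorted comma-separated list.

[col 0] BW: children B:{G}, W:{A} ∪→ {A,G}; cost 1
[col 0] QU: children Q:{T}, U:{A} ∪→ {A,T}; cost 1
[col 0] BQUW: children BW:{A,G}, QU:{A,T} ∩→ {A}; cost 0
[col 1] BW: children B:{G}, W:{A} ∪→ {A,G}; cost 1
[col 1] QU: children Q:{C}, U:{A} ∪→ {A,C}; cost 1
[col 1] BQUW: children BW:{A,G}, QU:{A,C} ∩→ {A}; cost 0
[col 2] BW: children B:{G}, W:{A} ∪→ {A,G}; cost 1
[col 2] QU: children Q:{A}, U:{G} ∪→ {A,G}; cost 1
[col 2] BQUW: children BW:{A,G}, QU:{A,G} ∩→ {A,G}; cost 0
[col 3] BW: children B:{C}, W:{A} ∪→ {A,C}; cost 1
[col 3] QU: children Q:{G}, U:{A} ∪→ {A,G}; cost 1
[col 3] BQUW: children BW:{A,C}, QU:{A,G} ∩→ {A}; cost 0
[col 4] BW: children B:{G}, W:{T} ∪→ {G,T}; cost 1
[col 4] QU: children Q:{C}, U:{A} ∪→ {A,C}; cost 1
[col 4] BQUW: children BW:{G,T}, QU:{A,C} ∪→ {A,C,G,T}; cost 1
[col 5] BW: children B:{A}, W:{C} ∪→ {A,C}; cost 1
[col 5] QU: children Q:{A}, U:{T} ∪→ {A,T}; cost 1
[col 5] BQUW: children BW:{A,C}, QU:{A,T} ∩→ {A}; cost 0
[col 6] BW: children B:{T}, W:{A} ∪→ {A,T}; cost 1
[col 6] QU: children Q:{G}, U:{T} ∪→ {G,T}; cost 1
[col 6] BQUW: children BW:{A,T}, QU:{G,T} ∩→ {T}; cost 0
[col 7] BW: children B:{C}, W:{T} ∪→ {C,T}; cost 1
[col 7] QU: children Q:{C}, U:{T} ∪→ {C,T}; cost 1
[col 7] BQUW: children BW:{C,T}, QU:{C,T} ∩→ {C,T}; cost 0
per-site changes: [2, 2, 2, 2, 3, 2, 2, 2]; total = 17

A,G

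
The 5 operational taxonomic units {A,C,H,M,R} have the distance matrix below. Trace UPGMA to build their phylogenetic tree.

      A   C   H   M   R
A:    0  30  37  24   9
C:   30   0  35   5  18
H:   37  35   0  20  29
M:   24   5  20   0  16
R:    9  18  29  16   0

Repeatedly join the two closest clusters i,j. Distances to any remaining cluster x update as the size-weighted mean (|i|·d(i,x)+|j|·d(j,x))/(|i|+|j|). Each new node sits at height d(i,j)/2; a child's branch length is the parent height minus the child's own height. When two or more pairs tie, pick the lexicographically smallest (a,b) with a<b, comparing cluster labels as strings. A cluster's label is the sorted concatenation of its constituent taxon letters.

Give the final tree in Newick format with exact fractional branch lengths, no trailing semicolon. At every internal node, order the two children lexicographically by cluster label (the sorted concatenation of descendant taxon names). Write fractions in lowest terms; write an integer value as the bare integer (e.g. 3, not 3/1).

(((A:9/2,R:9/2):13/2,(C:5/2,M:5/2):17/2):33/8,H:121/8)

step 1: merge (C,M) at d=5; branch lengths C→5/2, M→5/2; new cluster CM
  updated: d(A,CM)=27, d(CM,H)=55/2, d(CM,R)=17
step 2: merge (A,R) at d=9; branch lengths A→9/2, R→9/2; new cluster AR
  updated: d(AR,CM)=22, d(AR,H)=33
step 3: merge (AR,CM) at d=22; branch lengths AR→13/2, CM→17/2; new cluster ACMR
  updated: d(ACMR,H)=121/4
step 4: merge (ACMR,H) at d=121/4; branch lengths ACMR→33/8, H→121/8; new cluster ACHMR
final tree: (((A:9/2,R:9/2):13/2,(C:5/2,M:5/2):17/2):33/8,H:121/8)
total length: 193/4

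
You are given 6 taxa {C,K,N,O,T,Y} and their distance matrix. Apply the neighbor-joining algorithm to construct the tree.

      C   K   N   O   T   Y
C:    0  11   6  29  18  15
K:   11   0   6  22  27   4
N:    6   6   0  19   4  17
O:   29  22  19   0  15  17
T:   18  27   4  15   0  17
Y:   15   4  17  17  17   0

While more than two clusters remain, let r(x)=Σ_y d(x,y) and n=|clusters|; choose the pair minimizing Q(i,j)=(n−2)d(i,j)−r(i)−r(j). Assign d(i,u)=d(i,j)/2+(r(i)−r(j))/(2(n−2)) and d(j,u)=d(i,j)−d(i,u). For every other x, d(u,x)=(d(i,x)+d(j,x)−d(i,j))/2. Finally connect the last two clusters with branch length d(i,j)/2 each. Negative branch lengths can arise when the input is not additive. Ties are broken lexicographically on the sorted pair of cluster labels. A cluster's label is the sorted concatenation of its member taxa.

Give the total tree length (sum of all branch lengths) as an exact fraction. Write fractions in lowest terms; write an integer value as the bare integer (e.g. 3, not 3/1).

iteration 1: select K,Y (d=4, Q=-124); attach at lengths (2, 2); label the merged cluster KY
  updated: d(C,KY)=11, d(KY,N)=19/2, d(KY,O)=35/2, d(KY,T)=20
iteration 2: select O,T (d=15, Q=-185/2); attach at lengths (137/12, 43/12); label the merged cluster OT
  updated: d(C,OT)=16, d(KY,OT)=45/4, d(N,OT)=4
iteration 3: select C,KY (d=11, Q=-171/4); attach at lengths (93/16, 83/16); label the merged cluster CKY
  updated: d(CKY,N)=9/4, d(CKY,OT)=65/8
iteration 4: select CKY,N (d=9/4, Q=-115/8); attach at lengths (51/16, -15/16); label the merged cluster CKNY
  updated: d(CKNY,OT)=79/16
iteration 5: select CKNY,OT (d=79/16); attach at lengths (79/32, 79/32); label the merged cluster CKNOTY
final tree: (((C:93/16,(K:2,Y:2):83/16):51/16,N:-15/16):79/32,(O:137/12,T:43/12):79/32)
total length: 595/16

595/16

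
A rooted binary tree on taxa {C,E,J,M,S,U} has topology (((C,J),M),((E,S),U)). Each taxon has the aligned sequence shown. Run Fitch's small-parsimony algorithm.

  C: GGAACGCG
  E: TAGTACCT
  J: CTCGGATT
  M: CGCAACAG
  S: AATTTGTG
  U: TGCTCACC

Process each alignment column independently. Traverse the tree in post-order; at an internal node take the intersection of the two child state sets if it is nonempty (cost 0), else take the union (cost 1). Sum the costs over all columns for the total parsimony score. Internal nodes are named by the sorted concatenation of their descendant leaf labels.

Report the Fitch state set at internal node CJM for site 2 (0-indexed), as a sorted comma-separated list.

site 0, node CJ: C={G} ∪ J={C} → {C,G} (+1)
site 0, node CJM: CJ={C,G} ∩ M={C} → {C} (+0)
site 0, node ES: E={T} ∪ S={A} → {A,T} (+1)
site 0, node ESU: ES={A,T} ∩ U={T} → {T} (+0)
site 0, node CEJMSU: CJM={C} ∪ ESU={T} → {C,T} (+1)
site 1, node CJ: C={G} ∪ J={T} → {G,T} (+1)
site 1, node CJM: CJ={G,T} ∩ M={G} → {G} (+0)
site 1, node ES: E={A} ∩ S={A} → {A} (+0)
site 1, node ESU: ES={A} ∪ U={G} → {A,G} (+1)
site 1, node CEJMSU: CJM={G} ∩ ESU={A,G} → {G} (+0)
site 2, node CJ: C={A} ∪ J={C} → {A,C} (+1)
site 2, node CJM: CJ={A,C} ∩ M={C} → {C} (+0)
site 2, node ES: E={G} ∪ S={T} → {G,T} (+1)
site 2, node ESU: ES={G,T} ∪ U={C} → {C,G,T} (+1)
site 2, node CEJMSU: CJM={C} ∩ ESU={C,G,T} → {C} (+0)
site 3, node CJ: C={A} ∪ J={G} → {A,G} (+1)
site 3, node CJM: CJ={A,G} ∩ M={A} → {A} (+0)
site 3, node ES: E={T} ∩ S={T} → {T} (+0)
site 3, node ESU: ES={T} ∩ U={T} → {T} (+0)
site 3, node CEJMSU: CJM={A} ∪ ESU={T} → {A,T} (+1)
site 4, node CJ: C={C} ∪ J={G} → {C,G} (+1)
site 4, node CJM: CJ={C,G} ∪ M={A} → {A,C,G} (+1)
site 4, node ES: E={A} ∪ S={T} → {A,T} (+1)
site 4, node ESU: ES={A,T} ∪ U={C} → {A,C,T} (+1)
site 4, node CEJMSU: CJM={A,C,G} ∩ ESU={A,C,T} → {A,C} (+0)
site 5, node CJ: C={G} ∪ J={A} → {A,G} (+1)
site 5, node CJM: CJ={A,G} ∪ M={C} → {A,C,G} (+1)
site 5, node ES: E={C} ∪ S={G} → {C,G} (+1)
site 5, node ESU: ES={C,G} ∪ U={A} → {A,C,G} (+1)
site 5, node CEJMSU: CJM={A,C,G} ∩ ESU={A,C,G} → {A,C,G} (+0)
site 6, node CJ: C={C} ∪ J={T} → {C,T} (+1)
site 6, node CJM: CJ={C,T} ∪ M={A} → {A,C,T} (+1)
site 6, node ES: E={C} ∪ S={T} → {C,T} (+1)
site 6, node ESU: ES={C,T} ∩ U={C} → {C} (+0)
site 6, node CEJMSU: CJM={A,C,T} ∩ ESU={C} → {C} (+0)
site 7, node CJ: C={G} ∪ J={T} → {G,T} (+1)
site 7, node CJM: CJ={G,T} ∩ M={G} → {G} (+0)
site 7, node ES: E={T} ∪ S={G} → {G,T} (+1)
site 7, node ESU: ES={G,T} ∪ U={C} → {C,G,T} (+1)
site 7, node CEJMSU: CJM={G} ∩ ESU={C,G,T} → {G} (+0)
per-site changes: [3, 2, 3, 2, 4, 4, 3, 3]; total = 24

C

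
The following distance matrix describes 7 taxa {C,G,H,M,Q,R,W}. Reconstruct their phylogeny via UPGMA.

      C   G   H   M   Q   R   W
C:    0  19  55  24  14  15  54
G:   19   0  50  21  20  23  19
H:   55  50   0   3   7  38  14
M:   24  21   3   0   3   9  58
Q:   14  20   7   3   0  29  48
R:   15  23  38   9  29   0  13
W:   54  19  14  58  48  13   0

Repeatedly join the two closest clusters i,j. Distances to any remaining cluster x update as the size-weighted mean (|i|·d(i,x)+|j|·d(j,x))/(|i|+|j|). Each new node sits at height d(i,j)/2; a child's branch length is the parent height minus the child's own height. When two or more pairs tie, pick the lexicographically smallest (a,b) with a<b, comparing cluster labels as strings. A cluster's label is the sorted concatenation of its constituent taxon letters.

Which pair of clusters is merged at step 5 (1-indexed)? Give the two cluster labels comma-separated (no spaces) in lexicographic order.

1. join H+M (d=3) ⇒ HM; edges |H|=3/2, |M|=3/2
  updated: d(C,HM)=79/2, d(G,HM)=71/2, d(HM,Q)=5, d(HM,R)=47/2, d(HM,W)=36
2. join HM+Q (d=5) ⇒ HMQ; edges |HM|=1, |Q|=5/2
  updated: d(C,HMQ)=31, d(G,HMQ)=91/3, d(HMQ,R)=76/3, d(HMQ,W)=40
3. join R+W (d=13) ⇒ RW; edges |R|=13/2, |W|=13/2
  updated: d(C,RW)=69/2, d(G,RW)=21, d(HMQ,RW)=98/3
4. join C+G (d=19) ⇒ CG; edges |C|=19/2, |G|=19/2
  updated: d(CG,HMQ)=92/3, d(CG,RW)=111/4
5. join CG+RW (d=111/4) ⇒ CGRW; edges |CG|=35/8, |RW|=59/8
  updated: d(CGRW,HMQ)=95/3
6. join CGRW+HMQ (d=95/3) ⇒ CGHMQRW; edges |CGRW|=47/24, |HMQ|=40/3
final tree: (((C:19/2,G:19/2):35/8,(R:13/2,W:13/2):59/8):47/24,((H:3/2,M:3/2):1,Q:5/2):40/3)
total length: 1573/24

CG,RW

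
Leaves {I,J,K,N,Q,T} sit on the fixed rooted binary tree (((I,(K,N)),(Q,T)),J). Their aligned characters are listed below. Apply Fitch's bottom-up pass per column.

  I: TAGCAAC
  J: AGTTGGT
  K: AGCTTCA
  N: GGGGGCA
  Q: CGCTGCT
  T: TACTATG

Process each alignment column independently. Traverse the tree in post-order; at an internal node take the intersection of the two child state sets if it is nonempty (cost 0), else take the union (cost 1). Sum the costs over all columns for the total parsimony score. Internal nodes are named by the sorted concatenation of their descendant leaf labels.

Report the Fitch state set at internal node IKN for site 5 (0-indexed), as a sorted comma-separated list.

site 0, node KN: K={A} ∪ N={G} → {A,G} (+1)
site 0, node IKN: I={T} ∪ KN={A,G} → {A,G,T} (+1)
site 0, node QT: Q={C} ∪ T={T} → {C,T} (+1)
site 0, node IKNQT: IKN={A,G,T} ∩ QT={C,T} → {T} (+0)
site 0, node IJKNQT: IKNQT={T} ∪ J={A} → {A,T} (+1)
site 1, node KN: K={G} ∩ N={G} → {G} (+0)
site 1, node IKN: I={A} ∪ KN={G} → {A,G} (+1)
site 1, node QT: Q={G} ∪ T={A} → {A,G} (+1)
site 1, node IKNQT: IKN={A,G} ∩ QT={A,G} → {A,G} (+0)
site 1, node IJKNQT: IKNQT={A,G} ∩ J={G} → {G} (+0)
site 2, node KN: K={C} ∪ N={G} → {C,G} (+1)
site 2, node IKN: I={G} ∩ KN={C,G} → {G} (+0)
site 2, node QT: Q={C} ∩ T={C} → {C} (+0)
site 2, node IKNQT: IKN={G} ∪ QT={C} → {C,G} (+1)
site 2, node IJKNQT: IKNQT={C,G} ∪ J={T} → {C,G,T} (+1)
site 3, node KN: K={T} ∪ N={G} → {G,T} (+1)
site 3, node IKN: I={C} ∪ KN={G,T} → {C,G,T} (+1)
site 3, node QT: Q={T} ∩ T={T} → {T} (+0)
site 3, node IKNQT: IKN={C,G,T} ∩ QT={T} → {T} (+0)
site 3, node IJKNQT: IKNQT={T} ∩ J={T} → {T} (+0)
site 4, node KN: K={T} ∪ N={G} → {G,T} (+1)
site 4, node IKN: I={A} ∪ KN={G,T} → {A,G,T} (+1)
site 4, node QT: Q={G} ∪ T={A} → {A,G} (+1)
site 4, node IKNQT: IKN={A,G,T} ∩ QT={A,G} → {A,G} (+0)
site 4, node IJKNQT: IKNQT={A,G} ∩ J={G} → {G} (+0)
site 5, node KN: K={C} ∩ N={C} → {C} (+0)
site 5, node IKN: I={A} ∪ KN={C} → {A,C} (+1)
site 5, node QT: Q={C} ∪ T={T} → {C,T} (+1)
site 5, node IKNQT: IKN={A,C} ∩ QT={C,T} → {C} (+0)
site 5, node IJKNQT: IKNQT={C} ∪ J={G} → {C,G} (+1)
site 6, node KN: K={A} ∩ N={A} → {A} (+0)
site 6, node IKN: I={C} ∪ KN={A} → {A,C} (+1)
site 6, node QT: Q={T} ∪ T={G} → {G,T} (+1)
site 6, node IKNQT: IKN={A,C} ∪ QT={G,T} → {A,C,G,T} (+1)
site 6, node IJKNQT: IKNQT={A,C,G,T} ∩ J={T} → {T} (+0)
per-site changes: [4, 2, 3, 2, 3, 3, 3]; total = 20

A,C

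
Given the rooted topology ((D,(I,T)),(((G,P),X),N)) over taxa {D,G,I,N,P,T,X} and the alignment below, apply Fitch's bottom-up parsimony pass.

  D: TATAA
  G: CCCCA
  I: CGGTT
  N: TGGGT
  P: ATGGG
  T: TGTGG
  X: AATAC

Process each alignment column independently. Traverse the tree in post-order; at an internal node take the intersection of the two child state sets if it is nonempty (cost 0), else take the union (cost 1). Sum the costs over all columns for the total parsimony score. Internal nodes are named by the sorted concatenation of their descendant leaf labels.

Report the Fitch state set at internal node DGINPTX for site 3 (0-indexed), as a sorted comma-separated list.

IT@0: {C} ∪ {T} = {C,T} (union, +1)
DIT@0: {T} ∩ {C,T} = {T} (intersection, +0)
GP@0: {C} ∪ {A} = {A,C} (union, +1)
GPX@0: {A,C} ∩ {A} = {A} (intersection, +0)
GNPX@0: {A} ∪ {T} = {A,T} (union, +1)
DGINPTX@0: {T} ∩ {A,T} = {T} (intersection, +0)
IT@1: {G} ∩ {G} = {G} (intersection, +0)
DIT@1: {A} ∪ {G} = {A,G} (union, +1)
GP@1: {C} ∪ {T} = {C,T} (union, +1)
GPX@1: {C,T} ∪ {A} = {A,C,T} (union, +1)
GNPX@1: {A,C,T} ∪ {G} = {A,C,G,T} (union, +1)
DGINPTX@1: {A,G} ∩ {A,C,G,T} = {A,G} (intersection, +0)
IT@2: {G} ∪ {T} = {G,T} (union, +1)
DIT@2: {T} ∩ {G,T} = {T} (intersection, +0)
GP@2: {C} ∪ {G} = {C,G} (union, +1)
GPX@2: {C,G} ∪ {T} = {C,G,T} (union, +1)
GNPX@2: {C,G,T} ∩ {G} = {G} (intersection, +0)
DGINPTX@2: {T} ∪ {G} = {G,T} (union, +1)
IT@3: {T} ∪ {G} = {G,T} (union, +1)
DIT@3: {A} ∪ {G,T} = {A,G,T} (union, +1)
GP@3: {C} ∪ {G} = {C,G} (union, +1)
GPX@3: {C,G} ∪ {A} = {A,C,G} (union, +1)
GNPX@3: {A,C,G} ∩ {G} = {G} (intersection, +0)
DGINPTX@3: {A,G,T} ∩ {G} = {G} (intersection, +0)
IT@4: {T} ∪ {G} = {G,T} (union, +1)
DIT@4: {A} ∪ {G,T} = {A,G,T} (union, +1)
GP@4: {A} ∪ {G} = {A,G} (union, +1)
GPX@4: {A,G} ∪ {C} = {A,C,G} (union, +1)
GNPX@4: {A,C,G} ∪ {T} = {A,C,G,T} (union, +1)
DGINPTX@4: {A,G,T} ∩ {A,C,G,T} = {A,G,T} (intersection, +0)
per-site changes: [3, 4, 4, 4, 5]; total = 20

G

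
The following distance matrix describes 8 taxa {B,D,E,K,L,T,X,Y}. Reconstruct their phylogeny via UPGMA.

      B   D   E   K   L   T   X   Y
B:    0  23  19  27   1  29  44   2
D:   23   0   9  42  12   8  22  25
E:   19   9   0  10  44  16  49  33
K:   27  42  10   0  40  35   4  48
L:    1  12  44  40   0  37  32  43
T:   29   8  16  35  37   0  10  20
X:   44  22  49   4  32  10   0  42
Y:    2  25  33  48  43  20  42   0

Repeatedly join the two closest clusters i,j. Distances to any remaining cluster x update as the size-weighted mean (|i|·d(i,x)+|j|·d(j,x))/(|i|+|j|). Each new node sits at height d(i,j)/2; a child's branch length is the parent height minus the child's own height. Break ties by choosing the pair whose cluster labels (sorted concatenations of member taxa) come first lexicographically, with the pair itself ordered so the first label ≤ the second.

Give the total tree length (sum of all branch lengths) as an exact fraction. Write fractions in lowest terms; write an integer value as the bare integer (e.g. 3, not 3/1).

2551/36

iteration 1: select B,L (d=1); attach at lengths (1/2, 1/2); label the merged cluster BL
  updated: d(BL,D)=35/2, d(BL,E)=63/2, d(BL,K)=67/2, d(BL,T)=33, d(BL,X)=38, d(BL,Y)=45/2
iteration 2: select K,X (d=4); attach at lengths (2, 2); label the merged cluster KX
  updated: d(BL,KX)=143/4, d(D,KX)=32, d(E,KX)=59/2, d(KX,T)=45/2, d(KX,Y)=45
iteration 3: select D,T (d=8); attach at lengths (4, 4); label the merged cluster DT
  updated: d(BL,DT)=101/4, d(DT,E)=25/2, d(DT,KX)=109/4, d(DT,Y)=45/2
iteration 4: select DT,E (d=25/2); attach at lengths (9/4, 25/4); label the merged cluster DET
  updated: d(BL,DET)=82/3, d(DET,KX)=28, d(DET,Y)=26
iteration 5: select BL,Y (d=45/2); attach at lengths (43/4, 45/4); label the merged cluster BLY
  updated: d(BLY,DET)=242/9, d(BLY,KX)=233/6
iteration 6: select BLY,DET (d=242/9); attach at lengths (79/36, 259/36); label the merged cluster BDELTY
  updated: d(BDELTY,KX)=401/12
iteration 7: select BDELTY,KX (d=401/12); attach at lengths (235/72, 353/24); label the merged cluster BDEKLTXY
final tree: ((((B:1/2,L:1/2):43/4,Y:45/4):79/36,((D:4,T:4):9/4,E:25/4):259/36):235/72,(K:2,X:2):353/24)
total length: 2551/36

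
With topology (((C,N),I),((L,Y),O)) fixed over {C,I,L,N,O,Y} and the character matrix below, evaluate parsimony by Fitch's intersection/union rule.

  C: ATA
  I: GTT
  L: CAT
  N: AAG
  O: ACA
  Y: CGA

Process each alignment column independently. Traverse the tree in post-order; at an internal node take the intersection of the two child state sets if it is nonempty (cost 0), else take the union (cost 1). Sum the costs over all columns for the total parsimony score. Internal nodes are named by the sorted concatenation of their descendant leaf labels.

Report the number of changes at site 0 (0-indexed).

2

[col 0] CN: children C:{A}, N:{A} ∩→ {A}; cost 0
[col 0] CIN: children CN:{A}, I:{G} ∪→ {A,G}; cost 1
[col 0] LY: children L:{C}, Y:{C} ∩→ {C}; cost 0
[col 0] LOY: children LY:{C}, O:{A} ∪→ {A,C}; cost 1
[col 0] CILNOY: children CIN:{A,G}, LOY:{A,C} ∩→ {A}; cost 0
[col 1] CN: children C:{T}, N:{A} ∪→ {A,T}; cost 1
[col 1] CIN: children CN:{A,T}, I:{T} ∩→ {T}; cost 0
[col 1] LY: children L:{A}, Y:{G} ∪→ {A,G}; cost 1
[col 1] LOY: children LY:{A,G}, O:{C} ∪→ {A,C,G}; cost 1
[col 1] CILNOY: children CIN:{T}, LOY:{A,C,G} ∪→ {A,C,G,T}; cost 1
[col 2] CN: children C:{A}, N:{G} ∪→ {A,G}; cost 1
[col 2] CIN: children CN:{A,G}, I:{T} ∪→ {A,G,T}; cost 1
[col 2] LY: children L:{T}, Y:{A} ∪→ {A,T}; cost 1
[col 2] LOY: children LY:{A,T}, O:{A} ∩→ {A}; cost 0
[col 2] CILNOY: children CIN:{A,G,T}, LOY:{A} ∩→ {A}; cost 0
per-site changes: [2, 4, 3]; total = 9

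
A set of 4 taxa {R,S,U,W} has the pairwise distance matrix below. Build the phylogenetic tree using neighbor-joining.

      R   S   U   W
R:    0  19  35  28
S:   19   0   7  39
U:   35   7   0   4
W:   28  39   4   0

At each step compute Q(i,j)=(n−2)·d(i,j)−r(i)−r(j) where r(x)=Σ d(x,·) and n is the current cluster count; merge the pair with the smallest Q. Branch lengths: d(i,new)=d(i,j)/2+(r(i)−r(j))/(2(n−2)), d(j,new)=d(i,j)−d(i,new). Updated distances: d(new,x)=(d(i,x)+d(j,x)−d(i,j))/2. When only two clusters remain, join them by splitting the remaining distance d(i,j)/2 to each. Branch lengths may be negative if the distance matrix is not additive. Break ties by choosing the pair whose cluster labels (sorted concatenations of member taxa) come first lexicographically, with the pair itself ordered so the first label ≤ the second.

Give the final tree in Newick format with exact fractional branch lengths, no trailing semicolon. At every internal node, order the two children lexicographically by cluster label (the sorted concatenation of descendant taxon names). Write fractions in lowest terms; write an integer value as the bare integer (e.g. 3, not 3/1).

(((R:55/4,S:21/4):63/4,U:-17/4):33/8,W:33/8)

iteration 1: select R,S (d=19, Q=-109); attach at lengths (55/4, 21/4); label the merged cluster RS
  updated: d(RS,U)=23/2, d(RS,W)=24
iteration 2: select RS,U (d=23/2, Q=-79/2); attach at lengths (63/4, -17/4); label the merged cluster RSU
  updated: d(RSU,W)=33/4
iteration 3: select RSU,W (d=33/4); attach at lengths (33/8, 33/8); label the merged cluster RSUW
final tree: (((R:55/4,S:21/4):63/4,U:-17/4):33/8,W:33/8)
total length: 155/4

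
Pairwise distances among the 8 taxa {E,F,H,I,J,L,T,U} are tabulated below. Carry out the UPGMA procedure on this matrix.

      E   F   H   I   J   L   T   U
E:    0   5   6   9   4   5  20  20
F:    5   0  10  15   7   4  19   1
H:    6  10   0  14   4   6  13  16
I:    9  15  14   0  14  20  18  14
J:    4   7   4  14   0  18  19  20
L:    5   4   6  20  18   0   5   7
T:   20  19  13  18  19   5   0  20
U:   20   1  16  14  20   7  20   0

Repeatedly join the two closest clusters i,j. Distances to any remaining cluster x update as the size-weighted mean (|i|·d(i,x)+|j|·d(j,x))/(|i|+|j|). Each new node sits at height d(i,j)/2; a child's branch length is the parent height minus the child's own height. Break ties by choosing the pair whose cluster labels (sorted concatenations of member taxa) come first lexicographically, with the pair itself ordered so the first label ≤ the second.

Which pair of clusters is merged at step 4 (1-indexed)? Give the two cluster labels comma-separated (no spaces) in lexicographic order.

L,T

step 1: merge (F,U) at d=1; branch lengths F→1/2, U→1/2; new cluster FU
  updated: d(E,FU)=25/2, d(FU,H)=13, d(FU,I)=29/2, d(FU,J)=27/2, d(FU,L)=11/2, d(FU,T)=39/2
step 2: merge (E,J) at d=4; branch lengths E→2, J→2; new cluster EJ
  updated: d(EJ,FU)=13, d(EJ,H)=5, d(EJ,I)=23/2, d(EJ,L)=23/2, d(EJ,T)=39/2
step 3: merge (EJ,H) at d=5; branch lengths EJ→1/2, H→5/2; new cluster EHJ
  updated: d(EHJ,FU)=13, d(EHJ,I)=37/3, d(EHJ,L)=29/3, d(EHJ,T)=52/3
step 4: merge (L,T) at d=5; branch lengths L→5/2, T→5/2; new cluster LT
  updated: d(EHJ,LT)=27/2, d(FU,LT)=25/2, d(I,LT)=19
step 5: merge (EHJ,I) at d=37/3; branch lengths EHJ→11/3, I→37/6; new cluster EHIJ
  updated: d(EHIJ,FU)=107/8, d(EHIJ,LT)=119/8
step 6: merge (FU,LT) at d=25/2; branch lengths FU→23/4, LT→15/4; new cluster FLTU
  updated: d(EHIJ,FLTU)=113/8
step 7: merge (EHIJ,FLTU) at d=113/8; branch lengths EHIJ→43/48, FLTU→13/16; new cluster EFHIJLTU
final tree: ((((E:2,J:2):1/2,H:5/2):11/3,I:37/6):43/48,((F:1/2,U:1/2):23/4,(L:5/2,T:5/2):15/4):13/16)
total length: 817/24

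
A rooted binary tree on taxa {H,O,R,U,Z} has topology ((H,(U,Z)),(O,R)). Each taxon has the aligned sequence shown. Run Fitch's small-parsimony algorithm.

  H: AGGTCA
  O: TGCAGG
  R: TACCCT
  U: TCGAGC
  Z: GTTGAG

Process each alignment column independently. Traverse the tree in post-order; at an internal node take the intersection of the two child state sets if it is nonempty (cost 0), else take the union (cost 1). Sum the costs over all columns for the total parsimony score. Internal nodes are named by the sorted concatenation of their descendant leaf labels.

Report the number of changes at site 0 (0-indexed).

2

[col 0] UZ: children U:{T}, Z:{G} ∪→ {G,T}; cost 1
[col 0] HUZ: children H:{A}, UZ:{G,T} ∪→ {A,G,T}; cost 1
[col 0] OR: children O:{T}, R:{T} ∩→ {T}; cost 0
[col 0] HORUZ: children HUZ:{A,G,T}, OR:{T} ∩→ {T}; cost 0
[col 1] UZ: children U:{C}, Z:{T} ∪→ {C,T}; cost 1
[col 1] HUZ: children H:{G}, UZ:{C,T} ∪→ {C,G,T}; cost 1
[col 1] OR: children O:{G}, R:{A} ∪→ {A,G}; cost 1
[col 1] HORUZ: children HUZ:{C,G,T}, OR:{A,G} ∩→ {G}; cost 0
[col 2] UZ: children U:{G}, Z:{T} ∪→ {G,T}; cost 1
[col 2] HUZ: children H:{G}, UZ:{G,T} ∩→ {G}; cost 0
[col 2] OR: children O:{C}, R:{C} ∩→ {C}; cost 0
[col 2] HORUZ: children HUZ:{G}, OR:{C} ∪→ {C,G}; cost 1
[col 3] UZ: children U:{A}, Z:{G} ∪→ {A,G}; cost 1
[col 3] HUZ: children H:{T}, UZ:{A,G} ∪→ {A,G,T}; cost 1
[col 3] OR: children O:{A}, R:{C} ∪→ {A,C}; cost 1
[col 3] HORUZ: children HUZ:{A,G,T}, OR:{A,C} ∩→ {A}; cost 0
[col 4] UZ: children U:{G}, Z:{A} ∪→ {A,G}; cost 1
[col 4] HUZ: children H:{C}, UZ:{A,G} ∪→ {A,C,G}; cost 1
[col 4] OR: children O:{G}, R:{C} ∪→ {C,G}; cost 1
[col 4] HORUZ: children HUZ:{A,C,G}, OR:{C,G} ∩→ {C,G}; cost 0
[col 5] UZ: children U:{C}, Z:{G} ∪→ {C,G}; cost 1
[col 5] HUZ: children H:{A}, UZ:{C,G} ∪→ {A,C,G}; cost 1
[col 5] OR: children O:{G}, R:{T} ∪→ {G,T}; cost 1
[col 5] HORUZ: children HUZ:{A,C,G}, OR:{G,T} ∩→ {G}; cost 0
per-site changes: [2, 3, 2, 3, 3, 3]; total = 16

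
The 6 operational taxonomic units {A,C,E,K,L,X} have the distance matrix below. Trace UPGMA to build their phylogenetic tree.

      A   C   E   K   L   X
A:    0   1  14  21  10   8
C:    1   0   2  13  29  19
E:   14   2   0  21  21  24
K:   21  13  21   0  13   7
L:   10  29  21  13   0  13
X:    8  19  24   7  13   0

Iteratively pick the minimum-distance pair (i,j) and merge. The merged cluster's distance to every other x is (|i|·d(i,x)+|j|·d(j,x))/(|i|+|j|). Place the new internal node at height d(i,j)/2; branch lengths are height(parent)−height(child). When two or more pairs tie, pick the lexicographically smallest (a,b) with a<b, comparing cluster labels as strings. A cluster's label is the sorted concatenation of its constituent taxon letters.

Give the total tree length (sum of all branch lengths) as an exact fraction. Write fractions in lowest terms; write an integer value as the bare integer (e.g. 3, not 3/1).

iteration 1: select A,C (d=1); attach at lengths (1/2, 1/2); label the merged cluster AC
  updated: d(AC,E)=8, d(AC,K)=17, d(AC,L)=39/2, d(AC,X)=27/2
iteration 2: select K,X (d=7); attach at lengths (7/2, 7/2); label the merged cluster KX
  updated: d(AC,KX)=61/4, d(E,KX)=45/2, d(KX,L)=13
iteration 3: select AC,E (d=8); attach at lengths (7/2, 4); label the merged cluster ACE
  updated: d(ACE,KX)=53/3, d(ACE,L)=20
iteration 4: select KX,L (d=13); attach at lengths (3, 13/2); label the merged cluster KLX
  updated: d(ACE,KLX)=166/9
iteration 5: select ACE,KLX (d=166/9); attach at lengths (47/9, 49/18); label the merged cluster ACEKLX
final tree: (((A:1/2,C:1/2):7/2,E:4):47/9,((K:7/2,X:7/2):3,L:13/2):49/18)
total length: 593/18

593/18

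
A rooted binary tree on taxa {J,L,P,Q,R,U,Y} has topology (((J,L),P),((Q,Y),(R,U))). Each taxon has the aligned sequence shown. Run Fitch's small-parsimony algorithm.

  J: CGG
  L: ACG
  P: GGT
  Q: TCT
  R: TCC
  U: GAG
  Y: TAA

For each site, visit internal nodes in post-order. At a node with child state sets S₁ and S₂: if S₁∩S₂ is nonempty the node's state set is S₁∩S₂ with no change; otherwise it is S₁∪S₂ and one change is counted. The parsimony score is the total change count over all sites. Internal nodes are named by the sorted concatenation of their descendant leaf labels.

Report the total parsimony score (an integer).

JL@0: {C} ∪ {A} = {A,C} (union, +1)
JLP@0: {A,C} ∪ {G} = {A,C,G} (union, +1)
QY@0: {T} ∩ {T} = {T} (intersection, +0)
RU@0: {T} ∪ {G} = {G,T} (union, +1)
QRUY@0: {T} ∩ {G,T} = {T} (intersection, +0)
JLPQRUY@0: {A,C,G} ∪ {T} = {A,C,G,T} (union, +1)
JL@1: {G} ∪ {C} = {C,G} (union, +1)
JLP@1: {C,G} ∩ {G} = {G} (intersection, +0)
QY@1: {C} ∪ {A} = {A,C} (union, +1)
RU@1: {C} ∪ {A} = {A,C} (union, +1)
QRUY@1: {A,C} ∩ {A,C} = {A,C} (intersection, +0)
JLPQRUY@1: {G} ∪ {A,C} = {A,C,G} (union, +1)
JL@2: {G} ∩ {G} = {G} (intersection, +0)
JLP@2: {G} ∪ {T} = {G,T} (union, +1)
QY@2: {T} ∪ {A} = {A,T} (union, +1)
RU@2: {C} ∪ {G} = {C,G} (union, +1)
QRUY@2: {A,T} ∪ {C,G} = {A,C,G,T} (union, +1)
JLPQRUY@2: {G,T} ∩ {A,C,G,T} = {G,T} (intersection, +0)
per-site changes: [4, 4, 4]; total = 12

12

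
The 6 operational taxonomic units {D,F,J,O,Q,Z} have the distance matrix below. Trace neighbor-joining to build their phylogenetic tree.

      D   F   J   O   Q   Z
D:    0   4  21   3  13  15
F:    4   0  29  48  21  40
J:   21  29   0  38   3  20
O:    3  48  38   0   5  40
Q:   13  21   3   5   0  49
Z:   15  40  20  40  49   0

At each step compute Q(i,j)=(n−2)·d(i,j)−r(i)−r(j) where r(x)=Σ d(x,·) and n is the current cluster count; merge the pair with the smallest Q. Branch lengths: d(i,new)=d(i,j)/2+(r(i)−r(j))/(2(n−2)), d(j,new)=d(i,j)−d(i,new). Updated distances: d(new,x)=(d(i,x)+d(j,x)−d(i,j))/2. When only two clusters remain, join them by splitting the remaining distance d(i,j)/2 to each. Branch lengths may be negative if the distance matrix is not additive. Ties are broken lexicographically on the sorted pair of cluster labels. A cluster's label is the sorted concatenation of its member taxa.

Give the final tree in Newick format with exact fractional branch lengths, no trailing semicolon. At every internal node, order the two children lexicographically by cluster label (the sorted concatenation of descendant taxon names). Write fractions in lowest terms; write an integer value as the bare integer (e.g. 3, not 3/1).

iteration 1: select O,Q (d=5, Q=-205); attach at lengths (63/8, -23/8); label the merged cluster OQ
  updated: d(D,OQ)=11/2, d(F,OQ)=32, d(J,OQ)=18, d(OQ,Z)=42
iteration 2: select J,Z (d=20, Q=-145); attach at lengths (31/6, 89/6); label the merged cluster JZ
  updated: d(D,JZ)=8, d(F,JZ)=49/2, d(JZ,OQ)=20
iteration 3: select D,F (d=4, Q=-70); attach at lengths (-35/4, 51/4); label the merged cluster DF
  updated: d(DF,JZ)=57/4, d(DF,OQ)=67/4
iteration 4: select DF,JZ (d=57/4, Q=-51); attach at lengths (11/2, 35/4); label the merged cluster DFJZ
  updated: d(DFJZ,OQ)=45/4
iteration 5: select DFJZ,OQ (d=45/4); attach at lengths (45/8, 45/8); label the merged cluster DFJOQZ
final tree: (((D:-35/4,F:51/4):11/2,(J:31/6,Z:89/6):35/4):45/8,(O:63/8,Q:-23/8):45/8)
total length: 109/2

(((D:-35/4,F:51/4):11/2,(J:31/6,Z:89/6):35/4):45/8,(O:63/8,Q:-23/8):45/8)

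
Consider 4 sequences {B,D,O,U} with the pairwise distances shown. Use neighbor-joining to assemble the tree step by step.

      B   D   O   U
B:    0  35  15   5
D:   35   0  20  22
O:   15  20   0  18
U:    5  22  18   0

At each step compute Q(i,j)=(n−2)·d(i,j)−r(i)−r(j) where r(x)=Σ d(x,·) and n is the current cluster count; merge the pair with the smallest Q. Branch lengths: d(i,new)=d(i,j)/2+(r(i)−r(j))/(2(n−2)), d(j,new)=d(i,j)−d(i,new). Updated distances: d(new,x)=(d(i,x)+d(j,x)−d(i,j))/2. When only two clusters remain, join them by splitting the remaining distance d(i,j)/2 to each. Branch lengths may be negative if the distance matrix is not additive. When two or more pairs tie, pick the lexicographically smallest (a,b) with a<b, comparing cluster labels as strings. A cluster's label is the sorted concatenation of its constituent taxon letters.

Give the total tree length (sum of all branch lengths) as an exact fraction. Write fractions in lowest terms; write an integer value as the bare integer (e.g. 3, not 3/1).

iteration 1: select B,U (d=5, Q=-90); attach at lengths (5, 0); label the merged cluster BU
  updated: d(BU,D)=26, d(BU,O)=14
iteration 2: select BU,D (d=26, Q=-60); attach at lengths (10, 16); label the merged cluster BDU
  updated: d(BDU,O)=4
iteration 3: select BDU,O (d=4); attach at lengths (2, 2); label the merged cluster BDOU
final tree: (((B:5,U:0):10,D:16):2,O:2)
total length: 35

35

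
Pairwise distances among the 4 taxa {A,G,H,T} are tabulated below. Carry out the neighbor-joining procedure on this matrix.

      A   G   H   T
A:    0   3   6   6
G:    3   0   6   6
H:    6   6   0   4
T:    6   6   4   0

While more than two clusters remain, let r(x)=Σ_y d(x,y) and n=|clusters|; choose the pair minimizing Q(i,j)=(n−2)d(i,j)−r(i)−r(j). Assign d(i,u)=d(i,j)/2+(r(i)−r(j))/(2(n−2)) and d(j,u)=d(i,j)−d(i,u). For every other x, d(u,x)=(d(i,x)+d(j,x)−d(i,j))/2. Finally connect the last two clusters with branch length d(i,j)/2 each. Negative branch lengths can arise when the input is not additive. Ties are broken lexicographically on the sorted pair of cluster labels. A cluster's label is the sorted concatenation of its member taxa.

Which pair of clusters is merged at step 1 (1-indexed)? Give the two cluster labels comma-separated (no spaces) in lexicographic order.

step 1: merge (A,G) at d=3, Q=-24; branch lengths A→3/2, G→3/2; new cluster AG
  updated: d(AG,H)=9/2, d(AG,T)=9/2
step 2: merge (AG,H) at d=9/2, Q=-13; branch lengths AG→5/2, H→2; new cluster AGH
  updated: d(AGH,T)=2
step 3: merge (AGH,T) at d=2; branch lengths AGH→1, T→1; new cluster AGHT
final tree: (((A:3/2,G:3/2):5/2,H:2):1,T:1)
total length: 19/2

A,G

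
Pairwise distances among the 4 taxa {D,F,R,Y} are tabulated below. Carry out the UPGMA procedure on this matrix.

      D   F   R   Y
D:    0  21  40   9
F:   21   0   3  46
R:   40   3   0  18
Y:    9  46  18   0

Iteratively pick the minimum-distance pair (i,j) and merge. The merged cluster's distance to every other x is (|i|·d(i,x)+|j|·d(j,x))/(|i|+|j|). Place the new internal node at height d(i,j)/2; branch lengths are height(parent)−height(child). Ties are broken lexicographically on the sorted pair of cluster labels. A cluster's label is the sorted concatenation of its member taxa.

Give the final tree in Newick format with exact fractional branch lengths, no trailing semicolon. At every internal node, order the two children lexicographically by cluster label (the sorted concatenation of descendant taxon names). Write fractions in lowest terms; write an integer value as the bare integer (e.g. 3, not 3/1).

((D:9/2,Y:9/2):89/8,(F:3/2,R:3/2):113/8)

1. join F+R (d=3) ⇒ FR; edges |F|=3/2, |R|=3/2
  updated: d(D,FR)=61/2, d(FR,Y)=32
2. join D+Y (d=9) ⇒ DY; edges |D|=9/2, |Y|=9/2
  updated: d(DY,FR)=125/4
3. join DY+FR (d=125/4) ⇒ DFRY; edges |DY|=89/8, |FR|=113/8
final tree: ((D:9/2,Y:9/2):89/8,(F:3/2,R:3/2):113/8)
total length: 149/4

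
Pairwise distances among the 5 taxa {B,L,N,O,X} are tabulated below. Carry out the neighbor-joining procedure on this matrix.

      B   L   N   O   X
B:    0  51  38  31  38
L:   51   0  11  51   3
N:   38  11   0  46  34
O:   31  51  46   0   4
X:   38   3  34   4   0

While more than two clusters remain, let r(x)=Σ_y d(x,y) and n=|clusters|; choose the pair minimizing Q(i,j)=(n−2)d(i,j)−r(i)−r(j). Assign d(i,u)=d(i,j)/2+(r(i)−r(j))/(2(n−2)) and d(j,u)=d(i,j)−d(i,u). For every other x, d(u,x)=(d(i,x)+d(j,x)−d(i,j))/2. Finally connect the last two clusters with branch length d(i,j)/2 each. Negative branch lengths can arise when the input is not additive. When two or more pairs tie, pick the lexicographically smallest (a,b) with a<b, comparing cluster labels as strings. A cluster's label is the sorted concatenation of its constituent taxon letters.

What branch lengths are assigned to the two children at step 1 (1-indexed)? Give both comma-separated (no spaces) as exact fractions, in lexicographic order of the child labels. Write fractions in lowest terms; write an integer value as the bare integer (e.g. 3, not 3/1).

1. join L+N (d=11, Q=-212) ⇒ LN; edges |L|=10/3, |N|=23/3
  updated: d(B,LN)=39, d(LN,O)=43, d(LN,X)=13
2. join B+LN (d=39, Q=-125) ⇒ BLN; edges |B|=91/4, |LN|=65/4
  updated: d(BLN,O)=35/2, d(BLN,X)=6
3. join BLN+O (d=35/2, Q=-55/2) ⇒ BLNO; edges |BLN|=39/4, |O|=31/4
  updated: d(BLNO,X)=-15/4
4. join BLNO+X (d=-15/4) ⇒ BLNOX; edges |BLNO|=-15/8, |X|=-15/8
final tree: (((B:91/4,(L:10/3,N:23/3):65/4):39/4,O:31/4):-15/8,X:-15/8)
total length: 255/4

10/3,23/3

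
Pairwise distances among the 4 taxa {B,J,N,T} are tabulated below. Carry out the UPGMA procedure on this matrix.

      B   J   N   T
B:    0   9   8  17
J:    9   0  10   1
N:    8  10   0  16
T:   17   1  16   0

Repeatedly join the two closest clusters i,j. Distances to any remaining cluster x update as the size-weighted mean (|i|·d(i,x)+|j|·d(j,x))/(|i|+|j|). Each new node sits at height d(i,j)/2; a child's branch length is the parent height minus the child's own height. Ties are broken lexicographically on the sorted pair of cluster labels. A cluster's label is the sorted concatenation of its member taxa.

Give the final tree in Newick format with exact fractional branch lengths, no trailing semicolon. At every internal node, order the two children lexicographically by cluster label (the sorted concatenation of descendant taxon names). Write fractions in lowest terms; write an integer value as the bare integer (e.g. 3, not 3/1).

((B:4,N:4):5/2,(J:1/2,T:1/2):6)

1. join J+T (d=1) ⇒ JT; edges |J|=1/2, |T|=1/2
  updated: d(B,JT)=13, d(JT,N)=13
2. join B+N (d=8) ⇒ BN; edges |B|=4, |N|=4
  updated: d(BN,JT)=13
3. join BN+JT (d=13) ⇒ BJNT; edges |BN|=5/2, |JT|=6
final tree: ((B:4,N:4):5/2,(J:1/2,T:1/2):6)
total length: 35/2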